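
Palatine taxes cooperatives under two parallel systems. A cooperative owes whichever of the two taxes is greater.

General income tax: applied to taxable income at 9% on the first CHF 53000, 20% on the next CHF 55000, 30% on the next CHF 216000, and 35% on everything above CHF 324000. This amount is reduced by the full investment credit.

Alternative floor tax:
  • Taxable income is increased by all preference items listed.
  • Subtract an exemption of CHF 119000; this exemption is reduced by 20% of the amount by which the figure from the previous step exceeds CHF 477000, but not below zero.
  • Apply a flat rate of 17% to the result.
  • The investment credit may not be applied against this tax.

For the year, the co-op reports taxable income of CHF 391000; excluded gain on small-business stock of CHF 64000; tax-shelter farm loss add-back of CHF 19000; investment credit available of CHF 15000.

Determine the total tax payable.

CHF 89020

General income tax:
  CHF 53000 × 9% = CHF 4770
  CHF 55000 × 20% = CHF 11000
  CHF 216000 × 30% = CHF 64800
  CHF 67000 × 35% = CHF 23450
  → CHF 104020
  Less investment credit CHF 15000 → CHF 89020

Alternative floor tax:
  Adjusted income: CHF 391000 + CHF 64000 + CHF 19000 = CHF 474000
  Exemption: CHF 474000 ≤ CHF 477000, so full CHF 119000 applies
  Base: CHF 474000 − CHF 119000 = CHF 355000
  CHF 355000 × 17% = CHF 60350

CHF 89020 > CHF 60350, so the general income tax governs.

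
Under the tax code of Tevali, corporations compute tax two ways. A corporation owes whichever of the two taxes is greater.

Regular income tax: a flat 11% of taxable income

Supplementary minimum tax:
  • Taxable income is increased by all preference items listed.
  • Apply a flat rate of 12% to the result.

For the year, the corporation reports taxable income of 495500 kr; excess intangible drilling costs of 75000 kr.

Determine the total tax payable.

Regular income tax:
  495500 kr × 11% = 54505 kr

Supplementary minimum tax:
  Adjusted income: 495500 kr + 75000 kr = 570500 kr
  570500 kr × 12% = 68460 kr

68460 kr > 54505 kr, so the supplementary minimum tax is the binding amount.

68460 kr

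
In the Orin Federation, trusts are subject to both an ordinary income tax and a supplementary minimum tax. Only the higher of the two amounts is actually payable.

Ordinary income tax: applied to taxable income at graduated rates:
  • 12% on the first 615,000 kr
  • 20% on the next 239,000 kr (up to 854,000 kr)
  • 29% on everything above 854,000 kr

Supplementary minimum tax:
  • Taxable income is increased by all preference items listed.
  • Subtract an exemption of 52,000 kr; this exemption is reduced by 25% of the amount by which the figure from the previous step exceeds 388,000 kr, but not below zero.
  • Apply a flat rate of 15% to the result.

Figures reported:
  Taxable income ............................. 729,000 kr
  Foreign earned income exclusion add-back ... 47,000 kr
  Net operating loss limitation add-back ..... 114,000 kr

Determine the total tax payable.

133,500 kr

Ordinary income tax:
  615,000 kr × 12% = 73,800 kr
  114,000 kr × 20% = 22,800 kr
  → 96,600 kr

Supplementary minimum tax:
  Adjusted income: 729,000 kr + 47,000 kr + 114,000 kr = 890,000 kr
  Exemption: 25% × (890,000 kr − 388,000 kr) = 125,500 kr ≥ 52,000 kr, so the exemption is fully phased out
  Base: 890,000 kr − 0 kr = 890,000 kr
  890,000 kr × 15% = 133,500 kr

133,500 kr > 96,600 kr, so the supplementary minimum tax is the binding amount.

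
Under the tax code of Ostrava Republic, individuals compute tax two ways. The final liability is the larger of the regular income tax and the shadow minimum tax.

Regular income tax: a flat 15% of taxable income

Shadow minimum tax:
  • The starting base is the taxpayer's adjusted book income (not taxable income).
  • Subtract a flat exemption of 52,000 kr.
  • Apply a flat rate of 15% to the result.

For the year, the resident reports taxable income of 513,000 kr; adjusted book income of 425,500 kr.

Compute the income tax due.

76,950 kr

Regular income tax:
  513,000 kr × 15% = 76,950 kr

Shadow minimum tax:
  Base (adjusted book income): 425,500 kr
  Less exemption 52,000 kr → base 373,500 kr
  373,500 kr × 15% = 56,025 kr

76,950 kr > 56,025 kr, so the regular income tax governs.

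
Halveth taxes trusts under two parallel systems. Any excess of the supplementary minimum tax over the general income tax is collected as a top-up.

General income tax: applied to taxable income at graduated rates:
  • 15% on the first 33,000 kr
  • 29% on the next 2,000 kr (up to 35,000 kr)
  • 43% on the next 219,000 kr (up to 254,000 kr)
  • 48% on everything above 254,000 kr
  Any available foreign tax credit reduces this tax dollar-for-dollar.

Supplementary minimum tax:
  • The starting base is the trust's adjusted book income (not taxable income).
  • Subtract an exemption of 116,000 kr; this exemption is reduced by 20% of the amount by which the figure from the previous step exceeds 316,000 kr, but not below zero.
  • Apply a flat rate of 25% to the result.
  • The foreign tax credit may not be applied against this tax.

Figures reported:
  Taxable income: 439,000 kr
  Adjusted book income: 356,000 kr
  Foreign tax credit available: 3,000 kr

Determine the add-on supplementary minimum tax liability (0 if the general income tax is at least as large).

0 kr

General income tax:
  33,000 kr × 15% = 4,950 kr
  2,000 kr × 29% = 580 kr
  219,000 kr × 43% = 94,170 kr
  185,000 kr × 48% = 88,800 kr
  → 188,500 kr
  Less foreign tax credit 3,000 kr → 185,500 kr

Supplementary minimum tax:
  Base (adjusted book income): 356,000 kr
  Exemption: 116,000 kr − 20% × (356,000 kr − 316,000 kr) = 116,000 kr − 8,000 kr = 108,000 kr
  Base: 356,000 kr − 108,000 kr = 248,000 kr
  248,000 kr × 25% = 62,000 kr

62,000 kr ≤ 185,500 kr, so no add-on is due.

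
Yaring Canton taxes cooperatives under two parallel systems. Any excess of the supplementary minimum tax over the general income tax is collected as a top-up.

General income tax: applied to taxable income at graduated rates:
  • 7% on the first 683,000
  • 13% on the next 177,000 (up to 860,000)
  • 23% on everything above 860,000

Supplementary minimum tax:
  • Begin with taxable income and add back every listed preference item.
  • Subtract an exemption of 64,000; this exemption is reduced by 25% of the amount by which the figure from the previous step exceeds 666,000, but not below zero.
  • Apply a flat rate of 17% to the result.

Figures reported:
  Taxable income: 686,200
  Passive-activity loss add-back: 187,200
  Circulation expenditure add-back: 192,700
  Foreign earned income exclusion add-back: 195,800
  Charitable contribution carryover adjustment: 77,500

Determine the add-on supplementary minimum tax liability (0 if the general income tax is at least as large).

179,472

Supplementary minimum tax:
  Adjusted income: 686,200 + 187,200 + 192,700 + 195,800 + 77,500 = 1,339,400
  Exemption: 25% × (1,339,400 − 666,000) = 168,350 ≥ 64,000, so the exemption is fully phased out
  Base: 1,339,400 − 0 = 1,339,400
  1,339,400 × 17% = 227,698

General income tax:
  683,000 × 7% = 47,810
  3,200 × 13% = 416
  → 48,226

Excess of supplementary minimum tax over general income tax: 227,698 − 48,226 = 179,472.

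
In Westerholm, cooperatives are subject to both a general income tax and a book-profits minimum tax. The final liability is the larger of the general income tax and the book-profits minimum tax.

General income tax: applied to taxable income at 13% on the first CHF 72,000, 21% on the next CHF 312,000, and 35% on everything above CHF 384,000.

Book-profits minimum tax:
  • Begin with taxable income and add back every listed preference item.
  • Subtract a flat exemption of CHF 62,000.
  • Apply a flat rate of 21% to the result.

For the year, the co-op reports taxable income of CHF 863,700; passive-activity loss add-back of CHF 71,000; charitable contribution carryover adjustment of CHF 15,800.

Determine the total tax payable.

General income tax:
  CHF 72,000 × 13% = CHF 9,360
  CHF 312,000 × 21% = CHF 65,520
  CHF 479,700 × 35% = CHF 167,895
  → CHF 242,775

Book-profits minimum tax:
  Adjusted income: CHF 863,700 + CHF 71,000 + CHF 15,800 = CHF 950,500
  Less exemption CHF 62,000 → base CHF 888,500
  CHF 888,500 × 21% = CHF 186,585

CHF 242,775 > CHF 186,585, so the general income tax governs.

CHF 242,775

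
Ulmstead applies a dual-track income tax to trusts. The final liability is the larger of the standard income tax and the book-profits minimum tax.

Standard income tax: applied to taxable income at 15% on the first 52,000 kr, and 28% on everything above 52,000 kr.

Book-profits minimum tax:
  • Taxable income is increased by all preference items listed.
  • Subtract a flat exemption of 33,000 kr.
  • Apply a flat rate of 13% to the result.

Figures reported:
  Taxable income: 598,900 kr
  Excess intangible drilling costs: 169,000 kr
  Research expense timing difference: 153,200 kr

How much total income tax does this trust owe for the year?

160,932 kr

Standard income tax:
  52,000 kr × 15% = 7,800 kr
  546,900 kr × 28% = 153,132 kr
  → 160,932 kr

Book-profits minimum tax:
  Adjusted income: 598,900 kr + 169,000 kr + 153,200 kr = 921,100 kr
  Less exemption 33,000 kr → base 888,100 kr
  888,100 kr × 13% = 115,453 kr

160,932 kr > 115,453 kr, so the standard income tax governs.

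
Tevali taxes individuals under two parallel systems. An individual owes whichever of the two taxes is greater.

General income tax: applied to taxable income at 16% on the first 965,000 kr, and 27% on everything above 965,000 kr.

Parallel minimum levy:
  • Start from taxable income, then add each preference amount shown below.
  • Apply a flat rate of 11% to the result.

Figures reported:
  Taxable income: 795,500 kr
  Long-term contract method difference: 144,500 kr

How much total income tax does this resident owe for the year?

127,280 kr

General income tax:
  795,500 kr × 16% = 127,280 kr

Parallel minimum levy:
  Adjusted income: 795,500 kr + 144,500 kr = 940,000 kr
  940,000 kr × 11% = 103,400 kr

127,280 kr > 103,400 kr, so the general income tax governs.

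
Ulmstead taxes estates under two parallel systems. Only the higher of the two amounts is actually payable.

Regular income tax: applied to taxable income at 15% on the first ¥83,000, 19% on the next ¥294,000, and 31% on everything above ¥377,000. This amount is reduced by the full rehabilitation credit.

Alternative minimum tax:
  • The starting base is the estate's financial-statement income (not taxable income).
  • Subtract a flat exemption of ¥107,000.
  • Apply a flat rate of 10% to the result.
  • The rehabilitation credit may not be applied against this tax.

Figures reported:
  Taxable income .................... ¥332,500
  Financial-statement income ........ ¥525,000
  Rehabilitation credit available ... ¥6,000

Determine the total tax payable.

Regular income tax:
  ¥83,000 × 15% = ¥12,450
  ¥249,500 × 19% = ¥47,405
  → ¥59,855
  Less rehabilitation credit ¥6,000 → ¥53,855

Alternative minimum tax:
  Base (financial-statement income): ¥525,000
  Less exemption ¥107,000 → base ¥418,000
  ¥418,000 × 10% = ¥41,800

¥53,855 > ¥41,800, so the regular income tax governs.

¥53,855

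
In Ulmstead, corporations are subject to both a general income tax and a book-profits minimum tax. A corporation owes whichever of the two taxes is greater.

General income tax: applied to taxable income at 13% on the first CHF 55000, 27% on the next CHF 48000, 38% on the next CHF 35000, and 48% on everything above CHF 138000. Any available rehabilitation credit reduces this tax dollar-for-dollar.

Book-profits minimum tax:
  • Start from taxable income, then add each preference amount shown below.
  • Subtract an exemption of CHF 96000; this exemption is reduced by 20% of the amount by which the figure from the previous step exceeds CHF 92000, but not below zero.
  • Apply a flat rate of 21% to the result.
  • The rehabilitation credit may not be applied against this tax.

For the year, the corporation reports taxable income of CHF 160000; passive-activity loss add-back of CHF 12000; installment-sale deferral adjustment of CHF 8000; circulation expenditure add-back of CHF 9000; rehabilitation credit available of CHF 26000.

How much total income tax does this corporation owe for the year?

General income tax:
  CHF 55000 × 13% = CHF 7150
  CHF 48000 × 27% = CHF 12960
  CHF 35000 × 38% = CHF 13300
  CHF 22000 × 48% = CHF 10560
  → CHF 43970
  Less rehabilitation credit CHF 26000 → CHF 17970

Book-profits minimum tax:
  Adjusted income: CHF 160000 + CHF 12000 + CHF 8000 + CHF 9000 = CHF 189000
  Exemption: CHF 96000 − 20% × (CHF 189000 − CHF 92000) = CHF 96000 − CHF 19400 = CHF 76600
  Base: CHF 189000 − CHF 76600 = CHF 112400
  CHF 112400 × 21% = CHF 23604

CHF 23604 > CHF 17970, so the book-profits minimum tax is the binding amount.

CHF 23604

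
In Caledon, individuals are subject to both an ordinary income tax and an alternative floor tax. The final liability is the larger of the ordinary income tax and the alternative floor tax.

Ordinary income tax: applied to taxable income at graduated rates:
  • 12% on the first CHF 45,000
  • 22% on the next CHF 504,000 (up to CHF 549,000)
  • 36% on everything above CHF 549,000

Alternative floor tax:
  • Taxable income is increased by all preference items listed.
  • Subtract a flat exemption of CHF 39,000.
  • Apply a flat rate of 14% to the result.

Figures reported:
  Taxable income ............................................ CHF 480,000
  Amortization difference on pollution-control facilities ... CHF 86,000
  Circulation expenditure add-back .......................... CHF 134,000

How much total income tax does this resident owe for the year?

CHF 101,100

Ordinary income tax:
  CHF 45,000 × 12% = CHF 5,400
  CHF 435,000 × 22% = CHF 95,700
  → CHF 101,100

Alternative floor tax:
  Adjusted income: CHF 480,000 + CHF 86,000 + CHF 134,000 = CHF 700,000
  Less exemption CHF 39,000 → base CHF 661,000
  CHF 661,000 × 14% = CHF 92,540

CHF 101,100 > CHF 92,540, so the ordinary income tax governs.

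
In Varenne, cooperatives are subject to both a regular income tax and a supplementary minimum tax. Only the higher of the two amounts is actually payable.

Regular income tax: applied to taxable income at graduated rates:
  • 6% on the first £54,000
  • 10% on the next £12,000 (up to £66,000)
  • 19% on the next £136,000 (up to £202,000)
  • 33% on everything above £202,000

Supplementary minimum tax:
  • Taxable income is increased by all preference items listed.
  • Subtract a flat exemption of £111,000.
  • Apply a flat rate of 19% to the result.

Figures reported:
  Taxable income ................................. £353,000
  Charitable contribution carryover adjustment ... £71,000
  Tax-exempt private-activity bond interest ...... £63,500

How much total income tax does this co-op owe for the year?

Regular income tax:
  £54,000 × 6% = £3,240
  £12,000 × 10% = £1,200
  £136,000 × 19% = £25,840
  £151,000 × 33% = £49,830
  → £80,110

Supplementary minimum tax:
  Adjusted income: £353,000 + £71,000 + £63,500 = £487,500
  Less exemption £111,000 → base £376,500
  £376,500 × 19% = £71,535

£80,110 > £71,535, so the regular income tax governs.

£80,110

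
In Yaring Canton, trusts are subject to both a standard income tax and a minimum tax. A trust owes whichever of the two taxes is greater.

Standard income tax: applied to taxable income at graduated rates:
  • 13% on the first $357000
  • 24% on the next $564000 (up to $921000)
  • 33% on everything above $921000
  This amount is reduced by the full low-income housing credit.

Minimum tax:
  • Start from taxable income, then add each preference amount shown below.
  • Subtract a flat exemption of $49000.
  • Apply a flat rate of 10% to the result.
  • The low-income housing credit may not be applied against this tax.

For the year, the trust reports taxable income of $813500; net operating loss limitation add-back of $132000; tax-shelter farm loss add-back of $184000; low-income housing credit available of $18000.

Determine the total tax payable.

$137970

Standard income tax:
  $357000 × 13% = $46410
  $456500 × 24% = $109560
  → $155970
  Less low-income housing credit $18000 → $137970

Minimum tax:
  Adjusted income: $813500 + $132000 + $184000 = $1129500
  Less exemption $49000 → base $1080500
  $1080500 × 10% = $108050

$137970 > $108050, so the standard income tax governs.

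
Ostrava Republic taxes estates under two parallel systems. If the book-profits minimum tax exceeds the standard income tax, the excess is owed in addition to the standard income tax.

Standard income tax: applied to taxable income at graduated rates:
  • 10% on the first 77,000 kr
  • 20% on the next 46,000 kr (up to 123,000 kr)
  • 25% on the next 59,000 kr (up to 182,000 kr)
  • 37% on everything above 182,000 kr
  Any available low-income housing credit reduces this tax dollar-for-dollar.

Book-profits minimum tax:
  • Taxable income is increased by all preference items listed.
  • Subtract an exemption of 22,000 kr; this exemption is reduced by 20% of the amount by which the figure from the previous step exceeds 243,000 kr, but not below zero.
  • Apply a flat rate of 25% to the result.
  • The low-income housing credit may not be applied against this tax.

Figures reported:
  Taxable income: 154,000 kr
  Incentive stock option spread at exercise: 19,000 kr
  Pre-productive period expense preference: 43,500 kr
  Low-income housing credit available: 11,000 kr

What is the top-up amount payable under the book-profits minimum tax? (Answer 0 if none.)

Book-profits minimum tax:
  Adjusted income: 154,000 kr + 19,000 kr + 43,500 kr = 216,500 kr
  Exemption: 216,500 kr ≤ 243,000 kr, so full 22,000 kr applies
  Base: 216,500 kr − 22,000 kr = 194,500 kr
  194,500 kr × 25% = 48,625 kr

Standard income tax:
  77,000 kr × 10% = 7,700 kr
  46,000 kr × 20% = 9,200 kr
  31,000 kr × 25% = 7,750 kr
  → 24,650 kr
  Less low-income housing credit 11,000 kr → 13,650 kr

Excess of book-profits minimum tax over standard income tax: 48,625 kr − 13,650 kr = 34,975 kr.

34,975 kr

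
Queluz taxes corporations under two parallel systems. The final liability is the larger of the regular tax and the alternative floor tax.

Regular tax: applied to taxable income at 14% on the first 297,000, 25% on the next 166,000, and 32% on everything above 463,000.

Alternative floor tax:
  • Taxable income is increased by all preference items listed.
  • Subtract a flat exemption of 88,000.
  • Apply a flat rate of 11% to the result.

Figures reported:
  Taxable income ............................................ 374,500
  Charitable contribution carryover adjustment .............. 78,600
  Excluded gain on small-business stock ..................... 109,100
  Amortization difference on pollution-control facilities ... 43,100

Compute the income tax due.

60,955

Alternative floor tax:
  Adjusted income: 374,500 + 78,600 + 109,100 + 43,100 = 605,300
  Less exemption 88,000 → base 517,300
  517,300 × 11% = 56,903

Regular tax:
  297,000 × 14% = 41,580
  77,500 × 25% = 19,375
  → 60,955

60,955 > 56,903, so the regular tax governs.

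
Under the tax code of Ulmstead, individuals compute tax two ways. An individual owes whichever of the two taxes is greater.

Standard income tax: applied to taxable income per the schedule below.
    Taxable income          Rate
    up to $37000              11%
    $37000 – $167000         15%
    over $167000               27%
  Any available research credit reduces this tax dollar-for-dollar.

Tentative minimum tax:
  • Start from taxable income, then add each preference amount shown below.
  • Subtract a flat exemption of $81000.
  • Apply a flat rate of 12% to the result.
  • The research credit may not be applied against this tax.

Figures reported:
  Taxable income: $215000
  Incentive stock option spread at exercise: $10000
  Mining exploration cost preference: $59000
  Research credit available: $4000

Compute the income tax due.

$32530

Tentative minimum tax:
  Adjusted income: $215000 + $10000 + $59000 = $284000
  Less exemption $81000 → base $203000
  $203000 × 12% = $24360

Standard income tax:
  $37000 × 11% = $4070
  $130000 × 15% = $19500
  $48000 × 27% = $12960
  → $36530
  Less research credit $4000 → $32530

$32530 > $24360, so the standard income tax governs.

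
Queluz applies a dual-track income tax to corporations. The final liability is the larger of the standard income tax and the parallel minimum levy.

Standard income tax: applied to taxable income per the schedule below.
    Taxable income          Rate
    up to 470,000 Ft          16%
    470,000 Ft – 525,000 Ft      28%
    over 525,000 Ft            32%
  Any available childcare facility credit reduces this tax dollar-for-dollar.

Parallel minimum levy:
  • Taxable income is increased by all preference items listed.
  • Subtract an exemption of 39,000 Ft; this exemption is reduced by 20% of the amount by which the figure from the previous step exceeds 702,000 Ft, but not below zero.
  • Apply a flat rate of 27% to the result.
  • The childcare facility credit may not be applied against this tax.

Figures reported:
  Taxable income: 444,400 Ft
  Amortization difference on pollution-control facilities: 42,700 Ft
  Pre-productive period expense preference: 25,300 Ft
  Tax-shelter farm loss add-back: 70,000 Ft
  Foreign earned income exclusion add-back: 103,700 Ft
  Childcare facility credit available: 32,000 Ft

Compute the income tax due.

Parallel minimum levy:
  Adjusted income: 444,400 Ft + 42,700 Ft + 25,300 Ft + 70,000 Ft + 103,700 Ft = 686,100 Ft
  Exemption: 686,100 Ft ≤ 702,000 Ft, so full 39,000 Ft applies
  Base: 686,100 Ft − 39,000 Ft = 647,100 Ft
  647,100 Ft × 27% = 174,717 Ft

Standard income tax:
  444,400 Ft × 16% = 71,104 Ft
  Less childcare facility credit 32,000 Ft → 39,104 Ft

174,717 Ft > 39,104 Ft, so the parallel minimum levy is the binding amount.

174,717 Ft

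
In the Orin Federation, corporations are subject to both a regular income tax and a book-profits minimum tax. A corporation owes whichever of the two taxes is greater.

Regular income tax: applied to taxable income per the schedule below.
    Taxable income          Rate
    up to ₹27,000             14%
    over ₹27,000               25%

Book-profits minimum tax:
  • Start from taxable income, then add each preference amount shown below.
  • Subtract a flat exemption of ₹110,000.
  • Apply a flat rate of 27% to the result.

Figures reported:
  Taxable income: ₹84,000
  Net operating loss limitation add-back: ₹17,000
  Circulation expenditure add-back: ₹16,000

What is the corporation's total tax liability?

Regular income tax:
  ₹27,000 × 14% = ₹3,780
  ₹57,000 × 25% = ₹14,250
  → ₹18,030

Book-profits minimum tax:
  Adjusted income: ₹84,000 + ₹17,000 + ₹16,000 = ₹117,000
  Less exemption ₹110,000 → base ₹7,000
  ₹7,000 × 27% = ₹1,890

₹18,030 > ₹1,890, so the regular income tax governs.

₹18,030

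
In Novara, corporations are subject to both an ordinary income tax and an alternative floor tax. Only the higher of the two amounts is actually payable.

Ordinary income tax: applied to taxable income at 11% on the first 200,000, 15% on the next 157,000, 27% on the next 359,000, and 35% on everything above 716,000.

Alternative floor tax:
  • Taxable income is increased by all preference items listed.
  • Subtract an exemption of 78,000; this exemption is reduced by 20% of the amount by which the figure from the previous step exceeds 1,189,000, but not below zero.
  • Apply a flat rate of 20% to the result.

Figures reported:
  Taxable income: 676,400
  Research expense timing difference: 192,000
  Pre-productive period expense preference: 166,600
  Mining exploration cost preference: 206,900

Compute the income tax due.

234,896

Alternative floor tax:
  Adjusted income: 676,400 + 192,000 + 166,600 + 206,900 = 1,241,900
  Exemption: 78,000 − 20% × (1,241,900 − 1,189,000) = 78,000 − 10,580 = 67,420
  Base: 1,241,900 − 67,420 = 1,174,480
  1,174,480 × 20% = 234,896

Ordinary income tax:
  200,000 × 11% = 22,000
  157,000 × 15% = 23,550
  319,400 × 27% = 86,238
  → 131,788

234,896 > 131,788, so the alternative floor tax is the binding amount.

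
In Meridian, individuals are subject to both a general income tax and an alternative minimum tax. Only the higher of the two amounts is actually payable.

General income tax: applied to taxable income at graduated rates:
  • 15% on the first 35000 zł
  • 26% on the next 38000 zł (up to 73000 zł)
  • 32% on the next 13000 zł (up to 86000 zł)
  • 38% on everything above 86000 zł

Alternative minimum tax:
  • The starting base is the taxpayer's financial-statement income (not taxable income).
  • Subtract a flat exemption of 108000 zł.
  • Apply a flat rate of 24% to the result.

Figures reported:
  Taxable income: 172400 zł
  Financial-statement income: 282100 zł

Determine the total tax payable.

Alternative minimum tax:
  Base (financial-statement income): 282100 zł
  Less exemption 108000 zł → base 174100 zł
  174100 zł × 24% = 41784 zł

General income tax:
  35000 zł × 15% = 5250 zł
  38000 zł × 26% = 9880 zł
  13000 zł × 32% = 4160 zł
  86400 zł × 38% = 32832 zł
  → 52122 zł

52122 zł > 41784 zł, so the general income tax governs.

52122 zł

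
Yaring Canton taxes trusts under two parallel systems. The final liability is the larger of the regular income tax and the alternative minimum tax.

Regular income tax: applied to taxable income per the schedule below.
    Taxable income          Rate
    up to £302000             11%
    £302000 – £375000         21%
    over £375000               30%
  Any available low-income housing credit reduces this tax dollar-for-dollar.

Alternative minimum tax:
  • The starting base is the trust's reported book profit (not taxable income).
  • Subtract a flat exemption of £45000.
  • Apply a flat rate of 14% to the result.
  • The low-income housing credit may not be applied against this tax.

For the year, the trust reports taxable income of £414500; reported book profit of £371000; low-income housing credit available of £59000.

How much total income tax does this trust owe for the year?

Regular income tax:
  £302000 × 11% = £33220
  £73000 × 21% = £15330
  £39500 × 30% = £11850
  → £60400
  Less low-income housing credit £59000 → £1400

Alternative minimum tax:
  Base (reported book profit): £371000
  Less exemption £45000 → base £326000
  £326000 × 14% = £45640

£45640 > £1400, so the alternative minimum tax is the binding amount.

£45640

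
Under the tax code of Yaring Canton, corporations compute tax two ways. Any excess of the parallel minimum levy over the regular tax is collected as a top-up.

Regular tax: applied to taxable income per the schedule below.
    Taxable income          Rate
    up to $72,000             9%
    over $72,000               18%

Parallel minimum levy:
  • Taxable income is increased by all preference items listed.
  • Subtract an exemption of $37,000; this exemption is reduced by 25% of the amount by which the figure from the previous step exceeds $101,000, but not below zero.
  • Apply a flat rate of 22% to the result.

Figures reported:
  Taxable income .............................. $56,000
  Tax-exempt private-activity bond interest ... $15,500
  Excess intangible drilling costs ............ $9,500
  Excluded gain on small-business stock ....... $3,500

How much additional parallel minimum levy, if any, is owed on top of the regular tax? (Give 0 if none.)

$5,410

Parallel minimum levy:
  Adjusted income: $56,000 + $15,500 + $9,500 + $3,500 = $84,500
  Exemption: $84,500 ≤ $101,000, so full $37,000 applies
  Base: $84,500 − $37,000 = $47,500
  $47,500 × 22% = $10,450

Regular tax:
  $56,000 × 9% = $5,040

Excess of parallel minimum levy over regular tax: $10,450 − $5,040 = $5,410.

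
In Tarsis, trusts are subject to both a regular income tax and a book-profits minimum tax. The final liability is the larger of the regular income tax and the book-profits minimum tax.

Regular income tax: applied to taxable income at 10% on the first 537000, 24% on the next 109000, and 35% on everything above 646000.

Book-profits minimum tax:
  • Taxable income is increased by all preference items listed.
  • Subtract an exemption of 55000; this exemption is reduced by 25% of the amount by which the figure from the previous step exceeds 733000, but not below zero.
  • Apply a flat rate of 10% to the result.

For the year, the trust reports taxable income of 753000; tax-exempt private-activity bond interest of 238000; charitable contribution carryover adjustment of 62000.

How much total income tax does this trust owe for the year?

Book-profits minimum tax:
  Adjusted income: 753000 + 238000 + 62000 = 1053000
  Exemption: 25% × (1053000 − 733000) = 80000 ≥ 55000, so the exemption is fully phased out
  Base: 1053000 − 0 = 1053000
  1053000 × 10% = 105300

Regular income tax:
  537000 × 10% = 53700
  109000 × 24% = 26160
  107000 × 35% = 37450
  → 117310

117310 > 105300, so the regular income tax governs.

117310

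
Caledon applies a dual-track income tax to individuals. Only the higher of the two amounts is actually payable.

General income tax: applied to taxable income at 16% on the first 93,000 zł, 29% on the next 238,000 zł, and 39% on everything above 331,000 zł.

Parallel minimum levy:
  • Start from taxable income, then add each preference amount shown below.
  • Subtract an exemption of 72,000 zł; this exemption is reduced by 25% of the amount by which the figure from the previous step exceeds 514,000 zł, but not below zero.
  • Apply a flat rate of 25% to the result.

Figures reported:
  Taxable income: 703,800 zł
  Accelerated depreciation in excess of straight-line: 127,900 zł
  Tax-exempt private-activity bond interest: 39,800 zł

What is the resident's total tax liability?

229,292 zł

General income tax:
  93,000 zł × 16% = 14,880 zł
  238,000 zł × 29% = 69,020 zł
  372,800 zł × 39% = 145,392 zł
  → 229,292 zł

Parallel minimum levy:
  Adjusted income: 703,800 zł + 127,900 zł + 39,800 zł = 871,500 zł
  Exemption: 25% × (871,500 zł − 514,000 zł) = 89,375 zł ≥ 72,000 zł, so the exemption is fully phased out
  Base: 871,500 zł − 0 zł = 871,500 zł
  871,500 zł × 25% = 217,875 zł

229,292 zł > 217,875 zł, so the general income tax governs.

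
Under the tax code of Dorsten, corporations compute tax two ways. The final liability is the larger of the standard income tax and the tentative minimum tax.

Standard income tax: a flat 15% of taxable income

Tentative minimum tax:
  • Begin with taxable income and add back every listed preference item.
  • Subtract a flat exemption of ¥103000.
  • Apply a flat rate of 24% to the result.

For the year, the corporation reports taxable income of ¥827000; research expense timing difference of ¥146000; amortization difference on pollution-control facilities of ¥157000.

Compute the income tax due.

¥246480

Tentative minimum tax:
  Adjusted income: ¥827000 + ¥146000 + ¥157000 = ¥1130000
  Less exemption ¥103000 → base ¥1027000
  ¥1027000 × 24% = ¥246480

Standard income tax:
  ¥827000 × 15% = ¥124050

¥246480 > ¥124050, so the tentative minimum tax is the binding amount.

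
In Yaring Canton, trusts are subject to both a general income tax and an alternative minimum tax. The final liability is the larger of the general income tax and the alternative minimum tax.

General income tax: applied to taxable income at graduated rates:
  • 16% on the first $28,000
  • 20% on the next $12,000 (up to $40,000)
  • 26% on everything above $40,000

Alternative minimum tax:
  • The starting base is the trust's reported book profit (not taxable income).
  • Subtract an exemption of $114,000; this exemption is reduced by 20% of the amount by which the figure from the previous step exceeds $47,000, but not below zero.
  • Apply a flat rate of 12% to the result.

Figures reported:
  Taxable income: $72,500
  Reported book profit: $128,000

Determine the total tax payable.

$15,330

General income tax:
  $28,000 × 16% = $4,480
  $12,000 × 20% = $2,400
  $32,500 × 26% = $8,450
  → $15,330

Alternative minimum tax:
  Base (reported book profit): $128,000
  Exemption: $114,000 − 20% × ($128,000 − $47,000) = $114,000 − $16,200 = $97,800
  Base: $128,000 − $97,800 = $30,200
  $30,200 × 12% = $3,624

$15,330 > $3,624, so the general income tax governs.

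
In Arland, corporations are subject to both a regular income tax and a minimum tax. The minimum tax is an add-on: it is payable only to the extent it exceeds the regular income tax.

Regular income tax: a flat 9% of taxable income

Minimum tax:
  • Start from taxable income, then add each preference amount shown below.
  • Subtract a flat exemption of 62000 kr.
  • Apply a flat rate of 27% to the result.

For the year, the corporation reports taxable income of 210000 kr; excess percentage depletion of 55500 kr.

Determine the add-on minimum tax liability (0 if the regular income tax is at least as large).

Minimum tax:
  Adjusted income: 210000 kr + 55500 kr = 265500 kr
  Less exemption 62000 kr → base 203500 kr
  203500 kr × 27% = 54945 kr

Regular income tax:
  210000 kr × 9% = 18900 kr

Excess of minimum tax over regular income tax: 54945 kr − 18900 kr = 36045 kr.

36045 kr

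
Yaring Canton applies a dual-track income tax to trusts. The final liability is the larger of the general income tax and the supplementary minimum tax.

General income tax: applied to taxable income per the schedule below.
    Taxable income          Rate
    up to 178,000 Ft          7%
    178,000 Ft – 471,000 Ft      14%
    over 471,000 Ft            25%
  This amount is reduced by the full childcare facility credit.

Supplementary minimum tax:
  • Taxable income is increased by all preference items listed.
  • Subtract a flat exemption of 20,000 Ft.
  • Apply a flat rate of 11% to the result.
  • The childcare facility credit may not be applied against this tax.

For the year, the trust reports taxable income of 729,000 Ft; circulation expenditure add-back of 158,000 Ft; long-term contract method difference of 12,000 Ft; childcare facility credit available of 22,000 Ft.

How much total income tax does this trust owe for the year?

96,690 Ft

Supplementary minimum tax:
  Adjusted income: 729,000 Ft + 158,000 Ft + 12,000 Ft = 899,000 Ft
  Less exemption 20,000 Ft → base 879,000 Ft
  879,000 Ft × 11% = 96,690 Ft

General income tax:
  178,000 Ft × 7% = 12,460 Ft
  293,000 Ft × 14% = 41,020 Ft
  258,000 Ft × 25% = 64,500 Ft
  → 117,980 Ft
  Less childcare facility credit 22,000 Ft → 95,980 Ft

96,690 Ft > 95,980 Ft, so the supplementary minimum tax is the binding amount.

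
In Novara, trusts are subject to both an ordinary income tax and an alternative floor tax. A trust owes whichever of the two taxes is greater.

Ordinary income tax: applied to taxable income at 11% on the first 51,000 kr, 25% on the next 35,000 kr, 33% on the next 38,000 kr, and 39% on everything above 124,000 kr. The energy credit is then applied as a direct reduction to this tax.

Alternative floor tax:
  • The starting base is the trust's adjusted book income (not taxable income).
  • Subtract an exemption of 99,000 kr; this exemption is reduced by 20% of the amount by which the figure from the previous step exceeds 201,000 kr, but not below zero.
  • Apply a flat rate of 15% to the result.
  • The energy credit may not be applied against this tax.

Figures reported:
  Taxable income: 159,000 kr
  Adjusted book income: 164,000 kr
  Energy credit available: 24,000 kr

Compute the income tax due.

16,550 kr

Alternative floor tax:
  Base (adjusted book income): 164,000 kr
  Exemption: 164,000 kr ≤ 201,000 kr, so full 99,000 kr applies
  Base: 164,000 kr − 99,000 kr = 65,000 kr
  65,000 kr × 15% = 9,750 kr

Ordinary income tax:
  51,000 kr × 11% = 5,610 kr
  35,000 kr × 25% = 8,750 kr
  38,000 kr × 33% = 12,540 kr
  35,000 kr × 39% = 13,650 kr
  → 40,550 kr
  Less energy credit 24,000 kr → 16,550 kr

16,550 kr > 9,750 kr, so the ordinary income tax governs.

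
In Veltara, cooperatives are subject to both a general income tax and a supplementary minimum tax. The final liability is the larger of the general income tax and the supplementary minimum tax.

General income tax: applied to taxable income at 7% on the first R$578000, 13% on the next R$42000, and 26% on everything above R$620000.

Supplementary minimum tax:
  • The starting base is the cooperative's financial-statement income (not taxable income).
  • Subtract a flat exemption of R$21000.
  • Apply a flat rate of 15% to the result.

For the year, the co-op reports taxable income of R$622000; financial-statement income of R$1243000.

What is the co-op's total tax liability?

R$183300

Supplementary minimum tax:
  Base (financial-statement income): R$1243000
  Less exemption R$21000 → base R$1222000
  R$1222000 × 15% = R$183300

General income tax:
  R$578000 × 7% = R$40460
  R$42000 × 13% = R$5460
  R$2000 × 26% = R$520
  → R$46440

R$183300 > R$46440, so the supplementary minimum tax is the binding amount.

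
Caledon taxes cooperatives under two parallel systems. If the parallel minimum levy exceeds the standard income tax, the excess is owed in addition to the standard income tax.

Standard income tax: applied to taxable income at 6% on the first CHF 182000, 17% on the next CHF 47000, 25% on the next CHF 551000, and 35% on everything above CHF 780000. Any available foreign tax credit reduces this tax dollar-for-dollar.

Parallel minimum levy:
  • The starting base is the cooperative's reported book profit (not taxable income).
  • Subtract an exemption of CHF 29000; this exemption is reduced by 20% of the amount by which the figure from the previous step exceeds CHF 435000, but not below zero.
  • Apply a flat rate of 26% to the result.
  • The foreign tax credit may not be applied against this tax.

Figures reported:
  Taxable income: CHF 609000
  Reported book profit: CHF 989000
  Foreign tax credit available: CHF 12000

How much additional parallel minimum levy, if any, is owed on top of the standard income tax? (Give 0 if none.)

Standard income tax:
  CHF 182000 × 6% = CHF 10920
  CHF 47000 × 17% = CHF 7990
  CHF 380000 × 25% = CHF 95000
  → CHF 113910
  Less foreign tax credit CHF 12000 → CHF 101910

Parallel minimum levy:
  Base (reported book profit): CHF 989000
  Exemption: 20% × (CHF 989000 − CHF 435000) = CHF 110800 ≥ CHF 29000, so the exemption is fully phased out
  Base: CHF 989000 − CHF 0 = CHF 989000
  CHF 989000 × 26% = CHF 257140

Excess of parallel minimum levy over standard income tax: CHF 257140 − CHF 101910 = CHF 155230.

CHF 155230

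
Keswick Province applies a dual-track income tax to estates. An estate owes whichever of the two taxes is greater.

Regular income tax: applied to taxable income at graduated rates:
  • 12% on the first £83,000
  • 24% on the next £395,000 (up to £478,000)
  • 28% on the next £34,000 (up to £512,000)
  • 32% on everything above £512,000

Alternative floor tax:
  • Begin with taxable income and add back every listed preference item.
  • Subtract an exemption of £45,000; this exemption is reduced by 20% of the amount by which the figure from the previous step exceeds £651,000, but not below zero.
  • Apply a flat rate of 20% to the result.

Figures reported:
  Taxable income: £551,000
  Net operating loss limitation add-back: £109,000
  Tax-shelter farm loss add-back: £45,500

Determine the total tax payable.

Alternative floor tax:
  Adjusted income: £551,000 + £109,000 + £45,500 = £705,500
  Exemption: £45,000 − 20% × (£705,500 − £651,000) = £45,000 − £10,900 = £34,100
  Base: £705,500 − £34,100 = £671,400
  £671,400 × 20% = £134,280

Regular income tax:
  £83,000 × 12% = £9,960
  £395,000 × 24% = £94,800
  £34,000 × 28% = £9,520
  £39,000 × 32% = £12,480
  → £126,760

£134,280 > £126,760, so the alternative floor tax is the binding amount.

£134,280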